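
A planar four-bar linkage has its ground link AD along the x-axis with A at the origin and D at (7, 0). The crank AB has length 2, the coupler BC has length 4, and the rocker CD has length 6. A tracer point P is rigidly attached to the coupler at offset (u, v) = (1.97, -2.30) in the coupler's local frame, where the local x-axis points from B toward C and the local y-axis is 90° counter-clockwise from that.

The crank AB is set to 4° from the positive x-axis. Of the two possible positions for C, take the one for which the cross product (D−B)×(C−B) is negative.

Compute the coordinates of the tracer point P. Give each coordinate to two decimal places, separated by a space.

-0.10 -2.05

A=(0,0), D=(7.00,0)
B = A + 2.00·(cos4°, sin4°) = (1.9951, 0.1395)
|BD| = 5.0068
circle(B,4.00) ∩ circle(D,6.00): a=0.5061, h=3.9678
  candidates: C₊=(2.6116,4.0917) cross=19.866; C₋=(2.3905,-3.8409) cross=-19.866
  mode - wants cross < 0 → take C=(2.3905,-3.8409) (cross=-19.866)
ex = (C−B)/|BC| = (0.0988,-0.9951); ey = (0.9951,0.0988)
P = B + 1.97·ex + -2.30·ey = (-0.0989,-2.0482)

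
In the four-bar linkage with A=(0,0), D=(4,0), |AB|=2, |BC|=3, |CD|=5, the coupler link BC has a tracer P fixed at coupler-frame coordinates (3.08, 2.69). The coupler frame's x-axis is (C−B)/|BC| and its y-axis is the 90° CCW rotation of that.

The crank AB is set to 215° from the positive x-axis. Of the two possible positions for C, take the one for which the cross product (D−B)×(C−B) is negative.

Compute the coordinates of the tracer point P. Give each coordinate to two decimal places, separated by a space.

2.41 -1.69

A=(0,0), D=(4.00,0)
B = A + 2.00·(cos215°, sin215°) = (-1.6383, -1.1472)
|BD| = 5.7538
circle(B,3.00) ∩ circle(D,5.00): a=1.4865, h=2.6058
  candidates: C₊=(-0.7011,1.7027) cross=14.993; C₋=(0.3379,-3.4043) cross=-14.993
  mode - wants cross < 0 → take C=(0.3379,-3.4043) (cross=-14.993)
ex = (C−B)/|BC| = (0.6587,-0.7524); ey = (0.7524,0.6587)
P = B + 3.08·ex + 2.69·ey = (2.4145,-1.6925)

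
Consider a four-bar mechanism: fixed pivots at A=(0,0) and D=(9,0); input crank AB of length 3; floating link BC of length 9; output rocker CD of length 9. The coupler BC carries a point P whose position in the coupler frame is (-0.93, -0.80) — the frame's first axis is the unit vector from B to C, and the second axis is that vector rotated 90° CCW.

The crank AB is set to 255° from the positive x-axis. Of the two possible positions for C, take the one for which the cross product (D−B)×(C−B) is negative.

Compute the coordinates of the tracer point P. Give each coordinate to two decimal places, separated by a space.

-2.00 -2.93

A=(0,0), D=(9.00,0)
B = A + 3.00·(cos255°, sin255°) = (-0.7765, -2.8978)
|BD| = 10.1969
circle(B,9.00) ∩ circle(D,9.00): a=5.0984, h=7.4166
  candidates: C₊=(2.0041,5.6619) cross=75.626; C₋=(6.2194,-8.5597) cross=-75.626
  mode - wants cross < 0 → take C=(6.2194,-8.5597) (cross=-75.626)
ex = (C−B)/|BC| = (0.7773,-0.6291); ey = (0.6291,0.7773)
P = B + -0.93·ex + -0.80·ey = (-2.0026,-2.9346)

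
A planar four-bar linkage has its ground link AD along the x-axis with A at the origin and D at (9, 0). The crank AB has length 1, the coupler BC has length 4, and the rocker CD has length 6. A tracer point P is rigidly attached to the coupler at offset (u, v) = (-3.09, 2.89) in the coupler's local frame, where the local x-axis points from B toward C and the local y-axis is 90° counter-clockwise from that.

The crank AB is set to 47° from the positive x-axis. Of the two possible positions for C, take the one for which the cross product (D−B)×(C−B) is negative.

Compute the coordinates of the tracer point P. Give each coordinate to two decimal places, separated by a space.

0.68 4.96

A=(0,0), D=(9.00,0)
B = A + 1.00·(cos47°, sin47°) = (0.6820, 0.7314)
|BD| = 8.3501
circle(B,4.00) ∩ circle(D,6.00): a=2.9775, h=2.6711
  candidates: C₊=(3.8820,3.1314) cross=22.304; C₋=(3.4141,-2.1903) cross=-22.304
  mode - wants cross < 0 → take C=(3.4141,-2.1903) (cross=-22.304)
ex = (C−B)/|BC| = (0.6830,-0.7304); ey = (0.7304,0.6830)
P = B + -3.09·ex + 2.89·ey = (0.6824,4.9622)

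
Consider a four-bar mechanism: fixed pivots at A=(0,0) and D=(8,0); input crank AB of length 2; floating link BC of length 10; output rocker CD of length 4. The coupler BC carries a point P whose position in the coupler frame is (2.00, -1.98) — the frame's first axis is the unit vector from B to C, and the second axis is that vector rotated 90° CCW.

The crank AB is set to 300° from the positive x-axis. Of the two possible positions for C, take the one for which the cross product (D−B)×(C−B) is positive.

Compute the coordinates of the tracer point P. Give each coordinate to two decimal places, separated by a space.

3.76 -2.29

A=(0,0), D=(8.00,0)
B = A + 2.00·(cos300°, sin300°) = (1.0000, -1.7321)
|BD| = 7.2111
circle(B,10.00) ∩ circle(D,4.00): a=9.4299, h=3.3282
  candidates: C₊=(9.3544,3.7637) cross=24.000; C₋=(10.9533,-2.6978) cross=-24.000
  mode + wants cross > 0 → take C=(9.3544,3.7637) (cross=24.000)
ex = (C−B)/|BC| = (0.8354,0.5496); ey = (-0.5496,0.8354)
P = B + 2.00·ex + -1.98·ey = (3.7590,-2.2871)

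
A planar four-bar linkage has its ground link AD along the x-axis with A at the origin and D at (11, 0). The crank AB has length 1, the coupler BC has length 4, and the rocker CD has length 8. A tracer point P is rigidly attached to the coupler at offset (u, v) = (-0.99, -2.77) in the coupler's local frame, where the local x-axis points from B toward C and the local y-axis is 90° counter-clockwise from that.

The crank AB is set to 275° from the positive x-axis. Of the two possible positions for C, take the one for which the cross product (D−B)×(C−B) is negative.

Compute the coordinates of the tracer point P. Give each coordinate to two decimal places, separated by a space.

A=(0,0), D=(11.00,0)
B = A + 1.00·(cos275°, sin275°) = (0.0872, -0.9962)
|BD| = 10.9582
circle(B,4.00) ∩ circle(D,8.00): a=3.2890, h=2.2765
  candidates: C₊=(3.1556,1.5699) cross=24.947; C₋=(3.5695,-2.9643) cross=-24.947
  mode - wants cross < 0 → take C=(3.5695,-2.9643) (cross=-24.947)
ex = (C−B)/|BC| = (0.8706,-0.4920); ey = (0.4920,0.8706)
P = B + -0.99·ex + -2.77·ey = (-2.1376,-2.9206)

-2.14 -2.92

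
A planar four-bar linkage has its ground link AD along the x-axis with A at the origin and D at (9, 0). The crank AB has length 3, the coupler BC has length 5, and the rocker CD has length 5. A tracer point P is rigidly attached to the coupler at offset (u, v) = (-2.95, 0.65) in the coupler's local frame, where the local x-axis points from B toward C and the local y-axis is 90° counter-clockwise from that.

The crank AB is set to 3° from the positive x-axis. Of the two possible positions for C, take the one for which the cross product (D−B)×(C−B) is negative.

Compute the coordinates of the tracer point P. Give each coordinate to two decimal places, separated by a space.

1.82 2.94

A=(0,0), D=(9.00,0)
B = A + 3.00·(cos3°, sin3°) = (2.9959, 0.1570)
|BD| = 6.0062
circle(B,5.00) ∩ circle(D,5.00): a=3.0031, h=3.9977
  candidates: C₊=(6.1024,4.0748) cross=24.011; C₋=(5.8934,-3.9178) cross=-24.011
  mode - wants cross < 0 → take C=(5.8934,-3.9178) (cross=-24.011)
ex = (C−B)/|BC| = (0.5795,-0.8150); ey = (0.8150,0.5795)
P = B + -2.95·ex + 0.65·ey = (1.8161,2.9378)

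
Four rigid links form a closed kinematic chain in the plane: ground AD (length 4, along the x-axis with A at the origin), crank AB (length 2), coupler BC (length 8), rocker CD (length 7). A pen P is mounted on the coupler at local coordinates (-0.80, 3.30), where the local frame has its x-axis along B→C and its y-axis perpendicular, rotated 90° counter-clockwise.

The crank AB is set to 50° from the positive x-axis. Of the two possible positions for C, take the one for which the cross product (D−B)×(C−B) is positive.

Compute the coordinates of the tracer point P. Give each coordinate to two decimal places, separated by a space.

A=(0,0), D=(4.00,0)
B = A + 2.00·(cos50°, sin50°) = (1.2856, 1.5321)
|BD| = 3.1170
circle(B,8.00) ∩ circle(D,7.00): a=3.9647, h=6.9485
  candidates: C₊=(8.1537,5.6345) cross=21.658; C₋=(1.3228,-6.4678) cross=-21.658
  mode + wants cross > 0 → take C=(8.1537,5.6345) (cross=21.658)
ex = (C−B)/|BC| = (0.8585,0.5128); ey = (-0.5128,0.8585)
P = B + -0.80·ex + 3.30·ey = (-1.0935,3.9549)

-1.09 3.95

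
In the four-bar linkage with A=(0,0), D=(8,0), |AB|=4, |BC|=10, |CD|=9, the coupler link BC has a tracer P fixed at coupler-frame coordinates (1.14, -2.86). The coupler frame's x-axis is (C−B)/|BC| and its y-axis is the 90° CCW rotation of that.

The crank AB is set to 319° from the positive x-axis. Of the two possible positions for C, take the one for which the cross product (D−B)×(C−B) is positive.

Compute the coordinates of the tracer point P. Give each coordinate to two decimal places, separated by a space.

A=(0,0), D=(8.00,0)
B = A + 4.00·(cos319°, sin319°) = (3.0188, -2.6242)
|BD| = 5.6301
circle(B,10.00) ∩ circle(D,9.00): a=4.5024, h=8.9291
  candidates: C₊=(2.8404,7.3742) cross=50.272; C₋=(11.1641,-8.4255) cross=-50.272
  mode + wants cross > 0 → take C=(2.8404,7.3742) (cross=50.272)
ex = (C−B)/|BC| = (-0.0178,0.9998); ey = (-0.9998,-0.0178)
P = B + 1.14·ex + -2.86·ey = (5.8580,-1.4334)

5.86 -1.43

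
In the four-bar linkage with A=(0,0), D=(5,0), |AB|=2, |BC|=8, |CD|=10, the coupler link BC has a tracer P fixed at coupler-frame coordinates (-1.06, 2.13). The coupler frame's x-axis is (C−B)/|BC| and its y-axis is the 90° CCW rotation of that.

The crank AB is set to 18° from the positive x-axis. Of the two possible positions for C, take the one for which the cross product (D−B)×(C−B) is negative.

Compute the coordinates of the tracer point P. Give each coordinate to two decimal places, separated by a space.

A=(0,0), D=(5.00,0)
B = A + 2.00·(cos18°, sin18°) = (1.9021, 0.6180)
|BD| = 3.1589
circle(B,8.00) ∩ circle(D,10.00): a=-4.1187, h=6.8583
  candidates: C₊=(-0.7951,8.1496) cross=21.665; C₋=(-3.4788,-5.3020) cross=-21.665
  mode - wants cross < 0 → take C=(-3.4788,-5.3020) (cross=-21.665)
ex = (C−B)/|BC| = (-0.6726,-0.7400); ey = (0.7400,-0.6726)
P = B + -1.06·ex + 2.13·ey = (4.1913,-0.0302)

4.19 -0.03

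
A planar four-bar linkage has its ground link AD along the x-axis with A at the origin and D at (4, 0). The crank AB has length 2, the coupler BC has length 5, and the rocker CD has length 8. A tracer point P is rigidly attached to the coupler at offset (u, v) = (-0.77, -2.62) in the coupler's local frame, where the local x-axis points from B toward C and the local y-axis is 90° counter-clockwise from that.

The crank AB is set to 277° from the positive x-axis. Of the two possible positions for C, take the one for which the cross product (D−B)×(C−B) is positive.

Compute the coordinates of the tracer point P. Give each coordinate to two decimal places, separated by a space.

A=(0,0), D=(4.00,0)
B = A + 2.00·(cos277°, sin277°) = (0.2437, -1.9851)
|BD| = 4.2485
circle(B,5.00) ∩ circle(D,8.00): a=-2.4655, h=4.3498
  candidates: C₊=(-3.9685,0.7087) cross=18.480; C₋=(0.0963,-6.9829) cross=-18.480
  mode + wants cross > 0 → take C=(-3.9685,0.7087) (cross=18.480)
ex = (C−B)/|BC| = (-0.8425,0.5388); ey = (-0.5388,-0.8425)
P = B + -0.77·ex + -2.62·ey = (2.3040,-0.1927)

2.30 -0.19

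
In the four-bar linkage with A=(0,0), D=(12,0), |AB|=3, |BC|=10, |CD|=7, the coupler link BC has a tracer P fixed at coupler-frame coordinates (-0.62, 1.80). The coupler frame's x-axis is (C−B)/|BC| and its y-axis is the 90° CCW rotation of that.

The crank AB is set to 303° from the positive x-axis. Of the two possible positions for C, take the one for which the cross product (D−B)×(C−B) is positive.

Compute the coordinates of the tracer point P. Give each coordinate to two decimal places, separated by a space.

-0.18 -1.93

A=(0,0), D=(12.00,0)
B = A + 3.00·(cos303°, sin303°) = (1.6339, -2.5160)
|BD| = 10.6671
circle(B,10.00) ∩ circle(D,7.00): a=7.7241, h=6.3513
  candidates: C₊=(7.6420,5.4779) cross=67.749; C₋=(10.6381,-6.8662) cross=-67.749
  mode + wants cross > 0 → take C=(7.6420,5.4779) (cross=67.749)
ex = (C−B)/|BC| = (0.6008,0.7994); ey = (-0.7994,0.6008)
P = B + -0.62·ex + 1.80·ey = (-0.1775,-1.9302)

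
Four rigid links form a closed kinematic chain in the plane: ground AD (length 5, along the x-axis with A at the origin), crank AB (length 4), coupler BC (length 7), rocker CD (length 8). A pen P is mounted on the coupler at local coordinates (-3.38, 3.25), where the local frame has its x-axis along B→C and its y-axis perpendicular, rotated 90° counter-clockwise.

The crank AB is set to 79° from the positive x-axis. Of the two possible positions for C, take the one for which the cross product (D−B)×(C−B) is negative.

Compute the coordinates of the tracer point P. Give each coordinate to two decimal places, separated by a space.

5.26 5.25

A=(0,0), D=(5.00,0)
B = A + 4.00·(cos79°, sin79°) = (0.7632, 3.9265)
|BD| = 5.7765
circle(B,7.00) ∩ circle(D,8.00): a=1.5899, h=6.8171
  candidates: C₊=(6.5632,7.8458) cross=39.379; C₋=(-2.7045,-2.1542) cross=-39.379
  mode - wants cross < 0 → take C=(-2.7045,-2.1542) (cross=-39.379)
ex = (C−B)/|BC| = (-0.4954,-0.8687); ey = (0.8687,-0.4954)
P = B + -3.38·ex + 3.25·ey = (5.2608,5.2526)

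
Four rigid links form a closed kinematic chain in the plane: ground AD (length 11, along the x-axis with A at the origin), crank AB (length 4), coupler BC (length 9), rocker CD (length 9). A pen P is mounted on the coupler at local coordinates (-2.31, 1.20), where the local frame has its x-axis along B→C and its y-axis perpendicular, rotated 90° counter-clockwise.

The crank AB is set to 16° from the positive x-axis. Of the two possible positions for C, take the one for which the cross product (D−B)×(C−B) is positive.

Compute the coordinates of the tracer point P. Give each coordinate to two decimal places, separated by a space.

1.59 -0.20

A=(0,0), D=(11.00,0)
B = A + 4.00·(cos16°, sin16°) = (3.8450, 1.1025)
|BD| = 7.2394
circle(B,9.00) ∩ circle(D,9.00): a=3.6197, h=8.2400
  candidates: C₊=(8.6775,8.6952) cross=59.653; C₋=(6.1676,-7.5926) cross=-59.653
  mode + wants cross > 0 → take C=(8.6775,8.6952) (cross=59.653)
ex = (C−B)/|BC| = (0.5369,0.8436); ey = (-0.8436,0.5369)
P = B + -2.31·ex + 1.20·ey = (1.5924,-0.2019)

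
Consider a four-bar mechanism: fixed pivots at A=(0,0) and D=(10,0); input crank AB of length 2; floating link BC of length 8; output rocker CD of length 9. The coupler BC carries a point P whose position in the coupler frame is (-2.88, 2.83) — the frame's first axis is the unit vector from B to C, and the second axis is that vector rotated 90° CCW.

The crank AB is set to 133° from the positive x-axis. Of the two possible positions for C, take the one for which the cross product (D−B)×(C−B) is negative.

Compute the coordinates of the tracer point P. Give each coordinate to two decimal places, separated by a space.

A=(0,0), D=(10.00,0)
B = A + 2.00·(cos133°, sin133°) = (-1.3640, 1.4627)
|BD| = 11.4577
circle(B,8.00) ∩ circle(D,9.00): a=4.9870, h=6.2554
  candidates: C₊=(4.3808,7.0302) cross=71.672; C₋=(2.7836,-5.3781) cross=-71.672
  mode - wants cross < 0 → take C=(2.7836,-5.3781) (cross=-71.672)
ex = (C−B)/|BC| = (0.5185,-0.8551); ey = (0.8551,0.5185)
P = B + -2.88·ex + 2.83·ey = (-0.4372,5.3926)

-0.44 5.39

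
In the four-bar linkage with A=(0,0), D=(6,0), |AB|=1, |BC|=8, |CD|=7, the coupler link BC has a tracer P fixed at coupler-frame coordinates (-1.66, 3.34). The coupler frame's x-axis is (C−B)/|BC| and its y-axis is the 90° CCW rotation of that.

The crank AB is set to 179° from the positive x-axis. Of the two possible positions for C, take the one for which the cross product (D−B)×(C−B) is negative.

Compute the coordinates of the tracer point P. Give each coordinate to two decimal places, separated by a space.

0.80 3.28

A=(0,0), D=(6.00,0)
B = A + 1.00·(cos179°, sin179°) = (-0.9998, 0.0175)
|BD| = 6.9999
circle(B,8.00) ∩ circle(D,7.00): a=4.5714, h=6.5652
  candidates: C₊=(3.5879,6.5713) cross=45.956; C₋=(3.5552,-6.5592) cross=-45.956
  mode - wants cross < 0 → take C=(3.5552,-6.5592) (cross=-45.956)
ex = (C−B)/|BC| = (0.5694,-0.8221); ey = (0.8221,0.5694)
P = B + -1.66·ex + 3.34·ey = (0.8007,3.2838)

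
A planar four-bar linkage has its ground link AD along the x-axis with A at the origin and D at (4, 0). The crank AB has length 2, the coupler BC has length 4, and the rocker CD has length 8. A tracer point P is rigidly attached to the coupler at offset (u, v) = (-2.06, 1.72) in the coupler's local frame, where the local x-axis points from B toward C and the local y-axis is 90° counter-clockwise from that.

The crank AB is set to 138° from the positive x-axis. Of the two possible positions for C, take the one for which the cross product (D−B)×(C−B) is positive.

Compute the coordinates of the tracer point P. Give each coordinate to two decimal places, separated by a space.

-2.94 -0.92

A=(0,0), D=(4.00,0)
B = A + 2.00·(cos138°, sin138°) = (-1.4863, 1.3383)
|BD| = 5.6472
circle(B,4.00) ∩ circle(D,8.00): a=-1.4264, h=3.7370
  candidates: C₊=(-1.9864,5.3069) cross=21.104; C₋=(-3.7576,-1.9543) cross=-21.104
  mode + wants cross > 0 → take C=(-1.9864,5.3069) (cross=21.104)
ex = (C−B)/|BC| = (-0.1250,0.9922); ey = (-0.9922,-0.1250)
P = B + -2.06·ex + 1.72·ey = (-2.9352,-0.9206)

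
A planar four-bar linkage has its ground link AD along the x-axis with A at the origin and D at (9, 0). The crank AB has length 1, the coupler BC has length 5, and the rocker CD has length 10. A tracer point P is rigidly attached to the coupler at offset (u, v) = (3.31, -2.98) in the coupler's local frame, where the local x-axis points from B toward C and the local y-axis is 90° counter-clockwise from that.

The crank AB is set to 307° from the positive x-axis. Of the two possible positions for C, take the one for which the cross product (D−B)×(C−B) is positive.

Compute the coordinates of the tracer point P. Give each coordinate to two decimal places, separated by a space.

A=(0,0), D=(9.00,0)
B = A + 1.00·(cos307°, sin307°) = (0.6018, -0.7986)
|BD| = 8.4361
circle(B,5.00) ∩ circle(D,10.00): a=-0.2272, h=4.9948
  candidates: C₊=(-0.0972,4.1523) cross=42.137; C₋=(0.8485,-5.7925) cross=-42.137
  mode + wants cross > 0 → take C=(-0.0972,4.1523) (cross=42.137)
ex = (C−B)/|BC| = (-0.1398,0.9902); ey = (-0.9902,-0.1398)
P = B + 3.31·ex + -2.98·ey = (3.0898,2.8955)

3.09 2.90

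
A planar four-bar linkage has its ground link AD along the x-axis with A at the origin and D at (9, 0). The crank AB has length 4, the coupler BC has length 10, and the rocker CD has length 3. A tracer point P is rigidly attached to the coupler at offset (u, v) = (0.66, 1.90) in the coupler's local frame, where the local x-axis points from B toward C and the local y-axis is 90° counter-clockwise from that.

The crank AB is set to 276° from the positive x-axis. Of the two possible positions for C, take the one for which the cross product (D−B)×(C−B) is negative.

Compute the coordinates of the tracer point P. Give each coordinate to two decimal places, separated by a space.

A=(0,0), D=(9.00,0)
B = A + 4.00·(cos276°, sin276°) = (0.4181, -3.9781)
|BD| = 9.4591
circle(B,10.00) ∩ circle(D,3.00): a=9.5397, h=2.9989
  candidates: C₊=(7.8120,2.7547) cross=28.367; C₋=(10.3344,-2.6869) cross=-28.367
  mode - wants cross < 0 → take C=(10.3344,-2.6869) (cross=-28.367)
ex = (C−B)/|BC| = (0.9916,0.1291); ey = (-0.1291,0.9916)
P = B + 0.66·ex + 1.90·ey = (0.8273,-2.0088)

0.83 -2.01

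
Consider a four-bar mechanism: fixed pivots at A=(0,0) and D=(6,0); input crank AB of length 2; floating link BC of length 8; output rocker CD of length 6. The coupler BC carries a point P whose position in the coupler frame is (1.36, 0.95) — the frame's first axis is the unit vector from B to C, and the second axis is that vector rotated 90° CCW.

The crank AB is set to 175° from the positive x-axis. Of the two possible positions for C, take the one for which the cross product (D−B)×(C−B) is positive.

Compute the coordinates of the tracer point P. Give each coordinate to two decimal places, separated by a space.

A=(0,0), D=(6.00,0)
B = A + 2.00·(cos175°, sin175°) = (-1.9924, 0.1743)
|BD| = 7.9943
circle(B,8.00) ∩ circle(D,6.00): a=5.7484, h=5.5638
  candidates: C₊=(3.8760,5.6115) cross=44.479; C₋=(3.6333,-5.5135) cross=-44.479
  mode + wants cross > 0 → take C=(3.8760,5.6115) (cross=44.479)
ex = (C−B)/|BC| = (0.7335,0.6796); ey = (-0.6796,0.7335)
P = B + 1.36·ex + 0.95·ey = (-1.6404,1.7955)

-1.64 1.80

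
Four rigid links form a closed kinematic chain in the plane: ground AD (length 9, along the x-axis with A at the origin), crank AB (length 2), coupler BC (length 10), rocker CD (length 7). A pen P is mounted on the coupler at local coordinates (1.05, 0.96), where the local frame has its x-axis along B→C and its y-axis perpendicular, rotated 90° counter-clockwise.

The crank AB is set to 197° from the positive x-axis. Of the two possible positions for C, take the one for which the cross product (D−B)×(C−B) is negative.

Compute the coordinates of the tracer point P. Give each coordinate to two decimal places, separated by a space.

A=(0,0), D=(9.00,0)
B = A + 2.00·(cos197°, sin197°) = (-1.9126, -0.5847)
|BD| = 10.9283
circle(B,10.00) ∩ circle(D,7.00): a=7.7975, h=6.2609
  candidates: C₊=(5.5387,6.0844) cross=68.420; C₋=(6.2088,-6.4194) cross=-68.420
  mode - wants cross < 0 → take C=(6.2088,-6.4194) (cross=-68.420)
ex = (C−B)/|BC| = (0.8121,-0.5835); ey = (0.5835,0.8121)
P = B + 1.05·ex + 0.96·ey = (-0.4997,-0.4177)

-0.50 -0.42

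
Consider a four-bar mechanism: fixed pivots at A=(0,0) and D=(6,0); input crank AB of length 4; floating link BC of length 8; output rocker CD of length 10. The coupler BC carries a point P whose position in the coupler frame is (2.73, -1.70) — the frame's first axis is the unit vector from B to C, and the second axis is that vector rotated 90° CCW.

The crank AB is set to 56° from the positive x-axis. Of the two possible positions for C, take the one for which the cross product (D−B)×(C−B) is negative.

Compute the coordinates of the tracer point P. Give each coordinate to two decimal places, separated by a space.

-0.94 2.82

A=(0,0), D=(6.00,0)
B = A + 4.00·(cos56°, sin56°) = (2.2368, 3.3162)
|BD| = 5.0158
circle(B,8.00) ∩ circle(D,10.00): a=-1.0807, h=7.9267
  candidates: C₊=(6.6666,9.9778) cross=39.759; C₋=(-3.8146,-1.9165) cross=-39.759
  mode - wants cross < 0 → take C=(-3.8146,-1.9165) (cross=-39.759)
ex = (C−B)/|BC| = (-0.7564,-0.6541); ey = (0.6541,-0.7564)
P = B + 2.73·ex + -1.70·ey = (-0.9402,2.8164)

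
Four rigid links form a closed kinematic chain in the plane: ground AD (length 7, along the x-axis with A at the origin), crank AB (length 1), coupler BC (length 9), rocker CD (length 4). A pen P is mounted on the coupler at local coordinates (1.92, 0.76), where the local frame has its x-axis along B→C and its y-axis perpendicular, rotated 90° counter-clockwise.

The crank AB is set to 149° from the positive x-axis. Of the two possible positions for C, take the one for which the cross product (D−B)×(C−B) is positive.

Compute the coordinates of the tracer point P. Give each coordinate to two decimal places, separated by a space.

A=(0,0), D=(7.00,0)
B = A + 1.00·(cos149°, sin149°) = (-0.8572, 0.5150)
|BD| = 7.8740
circle(B,9.00) ∩ circle(D,4.00): a=8.0645, h=3.9955
  candidates: C₊=(7.4514,3.9744) cross=31.460; C₋=(6.9287,-3.9994) cross=-31.460
  mode + wants cross > 0 → take C=(7.4514,3.9744) (cross=31.460)
ex = (C−B)/|BC| = (0.9232,0.3844); ey = (-0.3844,0.9232)
P = B + 1.92·ex + 0.76·ey = (0.6232,1.9547)

0.62 1.95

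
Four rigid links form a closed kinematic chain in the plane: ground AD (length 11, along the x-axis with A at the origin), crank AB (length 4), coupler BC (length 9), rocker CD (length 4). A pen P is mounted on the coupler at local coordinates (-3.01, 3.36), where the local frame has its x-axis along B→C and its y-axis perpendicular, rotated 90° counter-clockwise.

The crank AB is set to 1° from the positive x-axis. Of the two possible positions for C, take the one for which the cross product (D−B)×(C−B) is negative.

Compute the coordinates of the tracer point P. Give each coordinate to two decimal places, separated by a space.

2.75 4.40

A=(0,0), D=(11.00,0)
B = A + 4.00·(cos1°, sin1°) = (3.9994, 0.0698)
|BD| = 7.0010
circle(B,9.00) ∩ circle(D,4.00): a=8.1427, h=3.8336
  candidates: C₊=(12.1799,3.8220) cross=26.839; C₋=(12.1035,-3.8448) cross=-26.839
  mode - wants cross < 0 → take C=(12.1035,-3.8448) (cross=-26.839)
ex = (C−B)/|BC| = (0.9005,-0.4350); ey = (0.4350,0.9005)
P = B + -3.01·ex + 3.36·ey = (2.7505,4.4045)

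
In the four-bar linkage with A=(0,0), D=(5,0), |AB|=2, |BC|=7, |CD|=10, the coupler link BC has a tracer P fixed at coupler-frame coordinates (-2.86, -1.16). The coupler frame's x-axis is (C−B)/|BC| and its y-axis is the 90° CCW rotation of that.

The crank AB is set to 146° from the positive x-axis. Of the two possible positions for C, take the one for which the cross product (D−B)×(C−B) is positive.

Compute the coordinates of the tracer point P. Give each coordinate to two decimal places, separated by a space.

-0.82 -1.85

A=(0,0), D=(5.00,0)
B = A + 2.00·(cos146°, sin146°) = (-1.6581, 1.1184)
|BD| = 6.7514
circle(B,7.00) ∩ circle(D,10.00): a=-0.4013, h=6.9885
  candidates: C₊=(-0.8962,8.0768) cross=47.182; C₋=(-3.2115,-5.7071) cross=-47.182
  mode + wants cross > 0 → take C=(-0.8962,8.0768) (cross=47.182)
ex = (C−B)/|BC| = (0.1088,0.9941); ey = (-0.9941,0.1088)
P = B + -2.86·ex + -1.16·ey = (-0.8162,-1.8509)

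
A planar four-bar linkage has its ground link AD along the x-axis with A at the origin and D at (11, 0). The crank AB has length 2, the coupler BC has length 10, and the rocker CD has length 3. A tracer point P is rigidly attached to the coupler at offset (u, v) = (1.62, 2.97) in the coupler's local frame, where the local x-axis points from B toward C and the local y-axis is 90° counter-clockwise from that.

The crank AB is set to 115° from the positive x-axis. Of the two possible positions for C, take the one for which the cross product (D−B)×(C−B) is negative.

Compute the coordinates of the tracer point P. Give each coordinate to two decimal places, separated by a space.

A=(0,0), D=(11.00,0)
B = A + 2.00·(cos115°, sin115°) = (-0.8452, 1.8126)
|BD| = 11.9831
circle(B,10.00) ∩ circle(D,3.00): a=9.7886, h=2.0455
  candidates: C₊=(9.1401,2.3539) cross=24.511; C₋=(8.5213,-1.6900) cross=-24.511
  mode - wants cross < 0 → take C=(8.5213,-1.6900) (cross=-24.511)
ex = (C−B)/|BC| = (0.9367,-0.3503); ey = (0.3503,0.9367)
P = B + 1.62·ex + 2.97·ey = (1.7124,4.0271)

1.71 4.03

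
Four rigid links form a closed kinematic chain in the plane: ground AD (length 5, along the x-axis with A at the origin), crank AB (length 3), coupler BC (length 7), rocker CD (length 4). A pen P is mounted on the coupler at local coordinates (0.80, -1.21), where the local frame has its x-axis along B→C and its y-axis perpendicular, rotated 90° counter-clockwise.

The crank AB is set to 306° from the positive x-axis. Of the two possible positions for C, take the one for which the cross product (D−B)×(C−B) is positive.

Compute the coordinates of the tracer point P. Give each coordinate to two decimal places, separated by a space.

A=(0,0), D=(5.00,0)
B = A + 3.00·(cos306°, sin306°) = (1.7634, -2.4271)
|BD| = 4.0455
circle(B,7.00) ∩ circle(D,4.00): a=6.1013, h=3.4313
  candidates: C₊=(4.5862,3.9785) cross=13.881; C₋=(8.7033,-1.5119) cross=-13.881
  mode + wants cross > 0 → take C=(4.5862,3.9785) (cross=13.881)
ex = (C−B)/|BC| = (0.4033,0.9151); ey = (-0.9151,0.4033)
P = B + 0.80·ex + -1.21·ey = (3.1932,-2.1829)

3.19 -2.18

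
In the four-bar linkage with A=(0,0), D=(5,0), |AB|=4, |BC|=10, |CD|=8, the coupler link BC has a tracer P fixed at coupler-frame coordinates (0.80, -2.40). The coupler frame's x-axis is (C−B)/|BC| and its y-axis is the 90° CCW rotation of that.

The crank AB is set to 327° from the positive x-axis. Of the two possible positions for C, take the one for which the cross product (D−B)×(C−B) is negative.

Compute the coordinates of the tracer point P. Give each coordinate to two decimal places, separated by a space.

A=(0,0), D=(5.00,0)
B = A + 4.00·(cos327°, sin327°) = (3.3547, -2.1786)
|BD| = 2.7301
circle(B,10.00) ∩ circle(D,8.00): a=7.9583, h=6.0552
  candidates: C₊=(3.3189,7.8214) cross=16.531; C₋=(12.9829,0.5228) cross=-16.531
  mode - wants cross < 0 → take C=(12.9829,0.5228) (cross=-16.531)
ex = (C−B)/|BC| = (0.9628,0.2701); ey = (-0.2701,0.9628)
P = B + 0.80·ex + -2.40·ey = (4.7733,-4.2732)

4.77 -4.27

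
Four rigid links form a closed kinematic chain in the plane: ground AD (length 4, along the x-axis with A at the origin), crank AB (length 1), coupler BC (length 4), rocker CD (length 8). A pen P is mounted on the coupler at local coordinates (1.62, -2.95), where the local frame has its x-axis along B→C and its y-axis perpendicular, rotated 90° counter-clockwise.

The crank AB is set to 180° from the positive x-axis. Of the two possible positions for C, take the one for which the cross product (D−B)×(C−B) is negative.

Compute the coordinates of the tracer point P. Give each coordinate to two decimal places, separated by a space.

A=(0,0), D=(4.00,0)
B = A + 1.00·(cos180°, sin180°) = (-1.0000, 0.0000)
|BD| = 5.0000
circle(B,4.00) ∩ circle(D,8.00): a=-2.3000, h=3.2726
  candidates: C₊=(-3.3000,3.2726) cross=16.363; C₋=(-3.3000,-3.2726) cross=-16.363
  mode - wants cross < 0 → take C=(-3.3000,-3.2726) (cross=-16.363)
ex = (C−B)/|BC| = (-0.5750,-0.8182); ey = (0.8182,-0.5750)
P = B + 1.62·ex + -2.95·ey = (-4.3451,0.3708)

-4.35 0.37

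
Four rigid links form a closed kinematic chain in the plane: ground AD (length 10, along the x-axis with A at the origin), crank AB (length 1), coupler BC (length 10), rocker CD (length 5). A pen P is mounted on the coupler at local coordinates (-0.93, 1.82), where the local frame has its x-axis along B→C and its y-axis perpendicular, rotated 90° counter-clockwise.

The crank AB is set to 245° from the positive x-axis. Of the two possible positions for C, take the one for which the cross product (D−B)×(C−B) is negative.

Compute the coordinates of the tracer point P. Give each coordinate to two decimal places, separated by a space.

A=(0,0), D=(10.00,0)
B = A + 1.00·(cos245°, sin245°) = (-0.4226, -0.9063)
|BD| = 10.4619
circle(B,10.00) ∩ circle(D,5.00): a=8.8154, h=4.7211
  candidates: C₊=(7.9506,4.5607) cross=49.392; C₋=(8.7686,-4.8460) cross=-49.392
  mode - wants cross < 0 → take C=(8.7686,-4.8460) (cross=-49.392)
ex = (C−B)/|BC| = (0.9191,-0.3940); ey = (0.3940,0.9191)
P = B + -0.93·ex + 1.82·ey = (-0.5604,1.1329)

-0.56 1.13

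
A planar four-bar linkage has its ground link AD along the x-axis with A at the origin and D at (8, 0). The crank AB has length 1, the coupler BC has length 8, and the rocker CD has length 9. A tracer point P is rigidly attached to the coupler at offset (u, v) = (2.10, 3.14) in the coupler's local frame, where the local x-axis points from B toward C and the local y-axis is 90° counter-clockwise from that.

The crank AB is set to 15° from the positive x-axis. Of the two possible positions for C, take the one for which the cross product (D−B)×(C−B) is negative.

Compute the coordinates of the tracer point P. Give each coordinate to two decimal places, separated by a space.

A=(0,0), D=(8.00,0)
B = A + 1.00·(cos15°, sin15°) = (0.9659, 0.2588)
|BD| = 7.0388
circle(B,8.00) ∩ circle(D,9.00): a=2.3118, h=7.6587
  candidates: C₊=(3.5578,7.8273) cross=53.908; C₋=(2.9946,-7.4797) cross=-53.908
  mode - wants cross < 0 → take C=(2.9946,-7.4797) (cross=-53.908)
ex = (C−B)/|BC| = (0.2536,-0.9673); ey = (0.9673,0.2536)
P = B + 2.10·ex + 3.14·ey = (4.5358,-0.9763)

4.54 -0.98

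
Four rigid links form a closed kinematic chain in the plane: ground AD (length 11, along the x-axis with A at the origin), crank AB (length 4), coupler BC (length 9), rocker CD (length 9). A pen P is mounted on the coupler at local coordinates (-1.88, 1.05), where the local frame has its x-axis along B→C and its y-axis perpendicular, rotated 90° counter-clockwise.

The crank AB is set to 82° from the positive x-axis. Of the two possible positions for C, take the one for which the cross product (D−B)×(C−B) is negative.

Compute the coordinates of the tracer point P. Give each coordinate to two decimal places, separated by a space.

A=(0,0), D=(11.00,0)
B = A + 4.00·(cos82°, sin82°) = (0.5567, 3.9611)
|BD| = 11.1693
circle(B,9.00) ∩ circle(D,9.00): a=5.5846, h=7.0577
  candidates: C₊=(8.2813,8.5796) cross=78.830; C₋=(3.2754,-4.6185) cross=-78.830
  mode - wants cross < 0 → take C=(3.2754,-4.6185) (cross=-78.830)
ex = (C−B)/|BC| = (0.3021,-0.9533); ey = (0.9533,0.3021)
P = B + -1.88·ex + 1.05·ey = (0.9897,6.0704)

0.99 6.07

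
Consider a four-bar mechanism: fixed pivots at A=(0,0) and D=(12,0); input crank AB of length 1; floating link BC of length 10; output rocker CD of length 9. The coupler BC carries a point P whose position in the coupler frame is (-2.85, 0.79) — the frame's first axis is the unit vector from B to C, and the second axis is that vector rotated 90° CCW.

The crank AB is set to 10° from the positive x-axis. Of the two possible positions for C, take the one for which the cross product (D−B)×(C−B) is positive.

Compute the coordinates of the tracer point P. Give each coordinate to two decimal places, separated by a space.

-1.47 -1.48

A=(0,0), D=(12.00,0)
B = A + 1.00·(cos10°, sin10°) = (0.9848, 0.1736)
|BD| = 11.0166
circle(B,10.00) ∩ circle(D,9.00): a=6.3706, h=7.7081
  candidates: C₊=(7.4761,7.7804) cross=84.917; C₋=(7.2331,-7.6339) cross=-84.917
  mode + wants cross > 0 → take C=(7.4761,7.7804) (cross=84.917)
ex = (C−B)/|BC| = (0.6491,0.7607); ey = (-0.7607,0.6491)
P = B + -2.85·ex + 0.79·ey = (-1.4662,-1.4815)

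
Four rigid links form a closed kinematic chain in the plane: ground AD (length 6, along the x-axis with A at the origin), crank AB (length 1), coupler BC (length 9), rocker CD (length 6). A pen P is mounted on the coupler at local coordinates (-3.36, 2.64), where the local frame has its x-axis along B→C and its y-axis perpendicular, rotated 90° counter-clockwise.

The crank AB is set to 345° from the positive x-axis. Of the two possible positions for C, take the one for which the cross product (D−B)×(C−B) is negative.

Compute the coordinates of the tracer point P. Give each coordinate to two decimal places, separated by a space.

-0.19 3.86

A=(0,0), D=(6.00,0)
B = A + 1.00·(cos345°, sin345°) = (0.9659, -0.2588)
|BD| = 5.0407
circle(B,9.00) ∩ circle(D,6.00): a=6.9840, h=5.6766
  candidates: C₊=(7.6493,5.7689) cross=28.614; C₋=(8.2322,-5.5693) cross=-28.614
  mode - wants cross < 0 → take C=(8.2322,-5.5693) (cross=-28.614)
ex = (C−B)/|BC| = (0.8074,-0.5901); ey = (0.5901,0.8074)
P = B + -3.36·ex + 2.64·ey = (-0.1891,3.8552)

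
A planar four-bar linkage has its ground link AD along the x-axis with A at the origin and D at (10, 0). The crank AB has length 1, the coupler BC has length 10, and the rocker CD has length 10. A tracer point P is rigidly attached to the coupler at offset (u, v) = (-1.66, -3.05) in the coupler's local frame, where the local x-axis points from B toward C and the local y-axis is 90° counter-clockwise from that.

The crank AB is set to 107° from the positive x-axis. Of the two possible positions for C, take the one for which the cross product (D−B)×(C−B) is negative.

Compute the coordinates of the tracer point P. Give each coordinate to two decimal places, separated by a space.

-3.76 1.12

A=(0,0), D=(10.00,0)
B = A + 1.00·(cos107°, sin107°) = (-0.2924, 0.9563)
|BD| = 10.3367
circle(B,10.00) ∩ circle(D,10.00): a=5.1684, h=8.5608
  candidates: C₊=(5.6458,9.0023) cross=88.491; C₋=(4.0618,-8.0460) cross=-88.491
  mode - wants cross < 0 → take C=(4.0618,-8.0460) (cross=-88.491)
ex = (C−B)/|BC| = (0.4354,-0.9002); ey = (0.9002,0.4354)
P = B + -1.66·ex + -3.05·ey = (-3.7609,1.1227)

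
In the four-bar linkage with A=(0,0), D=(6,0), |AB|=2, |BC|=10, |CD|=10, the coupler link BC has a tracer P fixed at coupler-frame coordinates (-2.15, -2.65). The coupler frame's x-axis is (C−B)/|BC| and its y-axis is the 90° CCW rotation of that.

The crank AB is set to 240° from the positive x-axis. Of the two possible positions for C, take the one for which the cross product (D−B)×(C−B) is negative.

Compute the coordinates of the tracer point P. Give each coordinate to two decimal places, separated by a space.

-4.40 -1.49

A=(0,0), D=(6.00,0)
B = A + 2.00·(cos240°, sin240°) = (-1.0000, -1.7321)
|BD| = 7.2111
circle(B,10.00) ∩ circle(D,10.00): a=3.6056, h=9.3274
  candidates: C₊=(0.2596,8.1883) cross=67.261; C₋=(4.7404,-9.9203) cross=-67.261
  mode - wants cross < 0 → take C=(4.7404,-9.9203) (cross=-67.261)
ex = (C−B)/|BC| = (0.5740,-0.8188); ey = (0.8188,0.5740)
P = B + -2.15·ex + -2.65·ey = (-4.4041,-1.4928)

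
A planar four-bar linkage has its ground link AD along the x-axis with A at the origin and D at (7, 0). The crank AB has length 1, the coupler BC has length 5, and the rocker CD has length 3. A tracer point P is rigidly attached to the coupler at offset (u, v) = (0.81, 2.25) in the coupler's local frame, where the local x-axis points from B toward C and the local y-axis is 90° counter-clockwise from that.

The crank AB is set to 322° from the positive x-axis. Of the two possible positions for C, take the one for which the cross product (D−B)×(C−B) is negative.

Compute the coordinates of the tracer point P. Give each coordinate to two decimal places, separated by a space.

A=(0,0), D=(7.00,0)
B = A + 1.00·(cos322°, sin322°) = (0.7880, -0.6157)
|BD| = 6.2424
circle(B,5.00) ∩ circle(D,3.00): a=4.4028, h=2.3697
  candidates: C₊=(4.9356,2.1767) cross=14.793; C₋=(5.4030,-2.5396) cross=-14.793
  mode - wants cross < 0 → take C=(5.4030,-2.5396) (cross=-14.793)
ex = (C−B)/|BC| = (0.9230,-0.3848); ey = (0.3848,0.9230)
P = B + 0.81·ex + 2.25·ey = (2.4014,1.1494)

2.40 1.15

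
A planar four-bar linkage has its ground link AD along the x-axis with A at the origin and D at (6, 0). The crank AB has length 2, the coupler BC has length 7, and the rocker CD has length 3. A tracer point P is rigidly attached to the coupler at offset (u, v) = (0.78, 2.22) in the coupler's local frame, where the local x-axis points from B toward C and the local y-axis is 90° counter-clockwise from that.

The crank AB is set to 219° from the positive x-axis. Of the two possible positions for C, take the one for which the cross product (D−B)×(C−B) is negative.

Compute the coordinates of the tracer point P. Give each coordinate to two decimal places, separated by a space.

A=(0,0), D=(6.00,0)
B = A + 2.00·(cos219°, sin219°) = (-1.5543, -1.2586)
|BD| = 7.6584
circle(B,7.00) ∩ circle(D,3.00): a=6.4407, h=2.7417
  candidates: C₊=(4.3482,2.5043) cross=20.997; C₋=(5.2494,-2.9046) cross=-20.997
  mode - wants cross < 0 → take C=(5.2494,-2.9046) (cross=-20.997)
ex = (C−B)/|BC| = (0.9720,-0.2351); ey = (0.2351,0.9720)
P = B + 0.78·ex + 2.22·ey = (-0.2742,0.7157)

-0.27 0.72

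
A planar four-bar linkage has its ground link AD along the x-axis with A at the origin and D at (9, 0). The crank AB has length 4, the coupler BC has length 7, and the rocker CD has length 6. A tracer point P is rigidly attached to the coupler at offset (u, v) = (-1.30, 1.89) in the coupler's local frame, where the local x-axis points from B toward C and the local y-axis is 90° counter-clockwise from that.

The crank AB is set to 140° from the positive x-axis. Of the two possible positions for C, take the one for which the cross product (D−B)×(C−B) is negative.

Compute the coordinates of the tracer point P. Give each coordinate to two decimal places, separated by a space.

-3.28 4.85

A=(0,0), D=(9.00,0)
B = A + 4.00·(cos140°, sin140°) = (-3.0642, 2.5712)
|BD| = 12.3351
circle(B,7.00) ∩ circle(D,6.00): a=6.6945, h=2.0454
  candidates: C₊=(3.9096,3.1762) cross=25.230; C₋=(3.0569,-0.8247) cross=-25.230
  mode - wants cross < 0 → take C=(3.0569,-0.8247) (cross=-25.230)
ex = (C−B)/|BC| = (0.8744,-0.4851); ey = (0.4851,0.8744)
P = B + -1.30·ex + 1.89·ey = (-3.2841,4.8545)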